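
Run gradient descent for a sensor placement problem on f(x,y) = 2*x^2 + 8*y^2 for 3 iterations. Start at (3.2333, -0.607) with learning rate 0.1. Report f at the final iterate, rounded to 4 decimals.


Gradient descent on f(x,y) = 2*x^2 + 8*y^2.
Starting point: (3.2333, -0.607), alpha = 0.1
Step 1: grad_x = 2*2*3.2333 = 12.9332, grad_y = 2*8*-0.607 = -9.712
  x_1 = 3.2333 - 0.1*12.9332 = 1.94
  y_1 = -0.607 - 0.1*-9.712 = 0.3642
Step 2: grad_x = 2*2*1.94 = 7.7599, grad_y = 2*8*0.3642 = 5.8272
  x_2 = 1.94 - 0.1*7.7599 = 1.164
  y_2 = 0.3642 - 0.1*5.8272 = -0.2185
Step 3: grad_x = 2*2*1.164 = 4.656, grad_y = 2*8*-0.2185 = -3.4963
  x_3 = 1.164 - 0.1*4.656 = 0.6984
  y_3 = -0.2185 - 0.1*-3.4963 = 0.1311
f(0.6984, 0.1311) = 2*0.6984^2 + 8*0.1311^2 = 1.113


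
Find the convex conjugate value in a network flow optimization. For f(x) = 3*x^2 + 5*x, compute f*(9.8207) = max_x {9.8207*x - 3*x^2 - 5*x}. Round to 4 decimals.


f*(y) = sup_x {y*x - a*x^2 - b*x} = sup_x {(y-b)*x - a*x^2}
FOC: (y - b) - 2a*x = 0 => x* = (y - b)/(2a)
x* = (9.8207 - 5)/(2*3) = 0.8035
f*(9.8207) = (y-b)^2/(4a) = (9.8207 - 5)^2/(4*3)
= 23.2391/12 = 1.9366


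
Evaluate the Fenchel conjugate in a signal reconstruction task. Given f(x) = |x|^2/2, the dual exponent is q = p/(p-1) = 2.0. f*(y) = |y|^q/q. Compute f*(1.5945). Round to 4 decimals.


The conjugate exponent q satisfies 1/p + 1/q = 1.
p = 2, so q = 2/(2 - 1) = 2.0
|y|^q = 1.5945^2.0 = 2.5424
f*(1.5945) = 2.5424 / 2.0 = 1.2712


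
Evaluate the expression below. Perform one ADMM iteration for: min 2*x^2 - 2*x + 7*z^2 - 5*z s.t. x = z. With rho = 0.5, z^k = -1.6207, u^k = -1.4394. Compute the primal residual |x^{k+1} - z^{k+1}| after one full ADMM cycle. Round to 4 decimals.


ADMM iteration with rho = 0.5, z^k = -1.6207, u^k = -1.4394
Step 1: x-update.
Minimize 2*x^2 - 2*x + (0.5/2)*(x + 1.6207 - 1.4394)^2
FOC: (2*2 + 0.5)*x = 2 + 0.5*(-1.6207 + 1.4394)
x^{k+1} = 0.4243
Step 2: z-update.
Minimize 7*z^2 - 5*z + (0.5/2)*(0.4243 - z - 1.4394)^2
FOC: (2*7 + 0.5)*z = 5 + 0.5*(0.4243 - 1.4394)
z^{k+1} = 0.3098
Step 3: u-update.
u^{k+1} = -1.4394 + 0.4243 - 0.3098 = -1.3249
Step 4: Primal residual = |0.4243 - 0.3098| = 0.1145


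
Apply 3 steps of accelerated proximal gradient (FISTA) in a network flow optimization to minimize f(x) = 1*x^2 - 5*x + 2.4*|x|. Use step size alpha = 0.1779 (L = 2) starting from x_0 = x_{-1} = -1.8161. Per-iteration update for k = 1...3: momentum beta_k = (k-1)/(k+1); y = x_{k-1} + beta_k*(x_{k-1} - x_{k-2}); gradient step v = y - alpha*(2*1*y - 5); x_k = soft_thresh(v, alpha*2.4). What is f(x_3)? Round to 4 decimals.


FISTA on f(x) = 1*x^2 - 5*x + 2.4*|x|
L = 2, alpha = 0.1779
Iteration 1: beta = 0.0, y = -1.8161 + 0.0*(-1.8161 + 1.8161) = -1.8161
  grad(y) = -8.6322, v = y - alpha*grad = -0.2804
  prox(v) = soft_thresh(-0.2804, 0.427) = 0.0
Iteration 2: beta = 0.3333, y = 0.0 + 0.3333*(0.0 + 1.8161) = 0.6054
  grad(y) = -3.7893, v = y - alpha*grad = 1.2795
  prox(v) = soft_thresh(1.2795, 0.427) = 0.8525
Iteration 3: beta = 0.5, y = 0.8525 + 0.5*(0.8525 - 0.0) = 1.2788
  grad(y) = -2.4424, v = y - alpha*grad = 1.7133
  prox(v) = soft_thresh(1.7133, 0.427) = 1.2863
f(x_3) = 1*1.2863^2 - 5*1.2863 + 2.4*|1.2863| = -1.6898


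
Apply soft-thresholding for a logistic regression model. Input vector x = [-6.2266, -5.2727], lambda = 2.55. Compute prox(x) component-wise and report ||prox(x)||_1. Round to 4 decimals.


Soft-thresholding with lambda = 2.55:
prox(-6.2266) = sign(-6.2266)*max(|-6.2266| - 2.55, 0) = -3.6766
prox(-5.2727) = sign(-5.2727)*max(|-5.2727| - 2.55, 0) = -2.7227
prox(x) = [-3.6766, -2.7227]
||prox(x)||_1 = 3.6766 + 2.7227 = 6.3993


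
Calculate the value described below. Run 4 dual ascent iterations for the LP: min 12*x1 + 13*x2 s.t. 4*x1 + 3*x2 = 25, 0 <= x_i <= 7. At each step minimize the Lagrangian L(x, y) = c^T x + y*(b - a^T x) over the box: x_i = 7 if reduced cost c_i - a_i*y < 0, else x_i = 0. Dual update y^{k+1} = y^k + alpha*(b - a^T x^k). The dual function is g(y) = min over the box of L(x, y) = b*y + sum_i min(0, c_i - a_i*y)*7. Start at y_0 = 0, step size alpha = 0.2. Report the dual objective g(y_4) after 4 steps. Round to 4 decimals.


Dual ascent for LP: min 12*x1 + 13*x2, 4*x1 + 3*x2 = 25, 0 <= x_i <= 7
Step 1: y^k = 0.0, reduced costs: (12.0, 13.0)
  x^k = (0.0, 0.0), subgradient = b - a^T x = 25.0
  y^{k+1} = 0.0 + 0.2*25.0 = 5.0
Step 2: y^k = 5.0, reduced costs: (-8.0, -2.0)
  x^k = (7.0, 7.0), subgradient = b - a^T x = -24.0
  y^{k+1} = 5.0 + 0.2*-24.0 = 0.2
Step 3: y^k = 0.2, reduced costs: (11.2, 12.4)
  x^k = (0.0, 0.0), subgradient = b - a^T x = 25.0
  y^{k+1} = 0.2 + 0.2*25.0 = 5.2
Step 4: y^k = 5.2, reduced costs: (-8.8, -2.6)
  x^k = (7.0, 7.0), subgradient = b - a^T x = -24.0
  y^{k+1} = 5.2 + 0.2*-24.0 = 0.4
Dual objective at y_4 = 0.4: reduced costs (10.4, 11.8), box minimizer x = (0.0, 0.0)
g(y_4) = b*y + (c1 - a1*y)*x1 + (c2 - a2*y)*x2 = 25*0.4 + 10.4*0.0 + 11.8*0.0 = 10.0 + 0.0 + 0.0 = 10.0


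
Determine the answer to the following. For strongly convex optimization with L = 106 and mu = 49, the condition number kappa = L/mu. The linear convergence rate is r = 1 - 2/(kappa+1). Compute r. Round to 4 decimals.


Step 1: Compute the condition number.
kappa = L/mu = 106/49 = 2.1633
Step 2: Compute the convergence rate.
r = 1 - 2/(kappa + 1) = 1 - 2*mu/(L + mu) = (L - mu)/(L + mu) = 57/155 = 0.3677


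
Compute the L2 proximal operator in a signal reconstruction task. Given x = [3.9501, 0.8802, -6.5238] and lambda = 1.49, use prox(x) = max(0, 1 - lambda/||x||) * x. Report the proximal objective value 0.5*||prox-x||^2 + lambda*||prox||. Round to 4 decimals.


Step 1: Compute ||x||.
||x|| = 7.6771
Step 2: Compute scaling factor.
scale = max(0, 1 - 1.49/7.6771) = 0.8059
Step 3: prox(x) = [3.1835, 0.7094, -5.2576]
||prox(x)|| = 6.1871
Step 4: Proximal objective.
0.5*||prox-x||^2 = 1.1101
lambda*||prox|| = 9.2188
Total = 10.3288


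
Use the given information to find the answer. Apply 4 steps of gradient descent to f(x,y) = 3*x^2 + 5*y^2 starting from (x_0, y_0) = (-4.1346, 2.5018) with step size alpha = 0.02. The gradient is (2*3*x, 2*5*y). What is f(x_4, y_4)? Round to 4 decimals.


Gradient descent on f(x,y) = 3*x^2 + 5*y^2.
Starting point: (-4.1346, 2.5018), alpha = 0.02
Step 1: grad_x = 2*3*-4.1346 = -24.8076, grad_y = 2*5*2.5018 = 25.018
  x_1 = -4.1346 - 0.02*-24.8076 = -3.6384
  y_1 = 2.5018 - 0.02*25.018 = 2.0014
Step 2: grad_x = 2*3*-3.6384 = -21.8307, grad_y = 2*5*2.0014 = 20.0144
  x_2 = -3.6384 - 0.02*-21.8307 = -3.2018
  y_2 = 2.0014 - 0.02*20.0144 = 1.6012
Step 3: grad_x = 2*3*-3.2018 = -19.211, grad_y = 2*5*1.6012 = 16.0115
  x_3 = -3.2018 - 0.02*-19.211 = -2.8176
  y_3 = 1.6012 - 0.02*16.0115 = 1.2809
Step 4: grad_x = 2*3*-2.8176 = -16.9057, grad_y = 2*5*1.2809 = 12.8092
  x_4 = -2.8176 - 0.02*-16.9057 = -2.4795
  y_4 = 1.2809 - 0.02*12.8092 = 1.0247
f(-2.4795, 1.0247) = 3*(-2.4795)^2 + 5*1.0247^2 = 23.6942


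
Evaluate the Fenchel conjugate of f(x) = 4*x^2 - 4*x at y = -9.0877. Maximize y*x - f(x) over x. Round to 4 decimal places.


f*(y) = sup_x {y*x - a*x^2 - b*x} = sup_x {(y-b)*x - a*x^2}
FOC: (y - b) - 2a*x = 0 => x* = (y - b)/(2a)
x* = (-9.0877 + 4)/(2*4) = -0.636
f*(-9.0877) = (y-b)^2/(4a) = (-9.0877 + 4)^2/(4*4)
= 25.8847/16 = 1.6178


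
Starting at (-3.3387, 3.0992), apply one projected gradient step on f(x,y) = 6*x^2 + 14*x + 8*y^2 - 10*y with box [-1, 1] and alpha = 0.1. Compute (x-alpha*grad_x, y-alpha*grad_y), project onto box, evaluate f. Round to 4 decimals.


Step 1: Compute gradient at (-3.3387, 3.0992).
grad_x = 2*6*-3.3387 + 14 = -26.0644
grad_y = 2*8*3.0992 - 10 = 39.5872
Step 2: Gradient step.
x_raw = -3.3387 - 0.1*-26.0644 = -0.7323
y_raw = 3.0992 - 0.1*39.5872 = -0.8595
Step 3: Project onto [-1, 1].
x_proj = clip(-0.7323) = -0.7323
y_proj = clip(-0.8595) = -0.8595
Step 4: Evaluate f.
f(-0.7323, -0.8595) = 7.471


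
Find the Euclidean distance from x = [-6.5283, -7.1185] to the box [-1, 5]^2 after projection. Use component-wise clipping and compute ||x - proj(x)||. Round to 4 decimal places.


Project each component onto [-1, 5].
clip(-6.5283) = -1.0, clip(-7.1185) = -1.0
Projection = [-1.0, -1.0]
Squared diffs: [30.5621, 37.436]
Distance = sqrt(67.9981) = 8.2461


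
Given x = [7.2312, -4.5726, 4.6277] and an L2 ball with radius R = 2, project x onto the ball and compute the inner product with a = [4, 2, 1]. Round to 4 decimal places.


Step 1: Compute ||x|| (intermediates to 6 decimals).
||x|| = sqrt(7.2312^2 + (-4.5726)^2 + 4.6277^2) = 9.727
Step 2: Project.
Since ||x|| > R, scale = R/||x|| = 2/9.727 = 0.205613, proj(x) = scale * x
proj(x) = [1.486829, -0.940186, 0.951515]
Step 3: Dot product.
a^T * proj(x) = 4*1.486829 + 2*(-0.940186) + 1*0.951515 = 5.0185


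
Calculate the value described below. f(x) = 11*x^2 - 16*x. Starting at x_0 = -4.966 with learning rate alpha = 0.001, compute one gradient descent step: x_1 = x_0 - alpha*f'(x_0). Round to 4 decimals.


We compute the gradient at x_0 and apply the update.
f'(x) = 22*x - 16
f'(-4.966) = 22*-4.966 - 16 = -125.252
x_1 = -4.966 - 0.001*-125.252 = -4.8407


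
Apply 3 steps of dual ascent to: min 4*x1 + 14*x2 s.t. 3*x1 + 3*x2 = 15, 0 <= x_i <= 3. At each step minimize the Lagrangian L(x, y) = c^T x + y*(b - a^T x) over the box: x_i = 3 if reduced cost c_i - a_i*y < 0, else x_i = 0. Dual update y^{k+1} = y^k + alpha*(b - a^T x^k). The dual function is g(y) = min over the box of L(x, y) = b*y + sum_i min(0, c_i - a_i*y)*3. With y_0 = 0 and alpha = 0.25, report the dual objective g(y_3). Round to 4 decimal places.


Dual ascent for LP: min 4*x1 + 14*x2, 3*x1 + 3*x2 = 15, 0 <= x_i <= 3
Step 1: y^k = 0.0, reduced costs: (4.0, 14.0)
  x^k = (0.0, 0.0), subgradient = b - a^T x = 15.0
  y^{k+1} = 0.0 + 0.25*15.0 = 3.75
Step 2: y^k = 3.75, reduced costs: (-7.25, 2.75)
  x^k = (3.0, 0.0), subgradient = b - a^T x = 6.0
  y^{k+1} = 3.75 + 0.25*6.0 = 5.25
Step 3: y^k = 5.25, reduced costs: (-11.75, -1.75)
  x^k = (3.0, 3.0), subgradient = b - a^T x = -3.0
  y^{k+1} = 5.25 + 0.25*-3.0 = 4.5
Dual objective at y_3 = 4.5: reduced costs (-9.5, 0.5), box minimizer x = (3.0, 0.0)
g(y_3) = b*y + (c1 - a1*y)*x1 + (c2 - a2*y)*x2 = 15*4.5 + (-9.5)*3.0 + 0.5*0.0 = 67.5 - 28.5 + 0.0 = 39.0


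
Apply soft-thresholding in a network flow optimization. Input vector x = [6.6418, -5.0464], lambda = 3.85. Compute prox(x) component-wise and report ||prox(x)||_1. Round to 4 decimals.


Soft-thresholding with lambda = 3.85:
prox(6.6418) = sign(6.6418)*max(|6.6418| - 3.85, 0) = 2.7918
prox(-5.0464) = sign(-5.0464)*max(|-5.0464| - 3.85, 0) = -1.1964
prox(x) = [2.7918, -1.1964]
||prox(x)||_1 = 2.7918 + 1.1964 = 3.9882


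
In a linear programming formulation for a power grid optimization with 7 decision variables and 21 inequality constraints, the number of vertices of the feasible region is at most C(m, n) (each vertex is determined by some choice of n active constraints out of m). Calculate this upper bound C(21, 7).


Each vertex corresponds to some choice of n active constraints out of m, so the number of vertices is at most C(m, n) = m! / (n!(m-n)!).
m = 21, n = 7
Numerator: 21 * 20 * 19 * 18 * 17 * 16 * 15
Denominator: 7! = 5040
C(21, 7) = 116280


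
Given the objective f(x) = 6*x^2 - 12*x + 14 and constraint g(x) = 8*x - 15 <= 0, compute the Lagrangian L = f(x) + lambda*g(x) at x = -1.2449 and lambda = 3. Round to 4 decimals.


Step 1: Evaluate f(x).
f(-1.2449) = 6*(-1.2449)^2 - 12*(-1.2449) + 14 = 38.2375
Step 2: Evaluate g(x).
g(-1.2449) = 8*-1.2449 - 15 = -24.9592
Step 3: Compute Lagrangian.
L = 38.2375 + 3*-24.9592 = -36.6401


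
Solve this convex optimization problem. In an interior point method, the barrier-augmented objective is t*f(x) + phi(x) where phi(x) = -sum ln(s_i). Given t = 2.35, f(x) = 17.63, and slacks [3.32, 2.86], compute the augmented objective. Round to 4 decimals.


Step 1: Compute log-barrier.
ln values: [1.2, 1.0508]
phi = -(1.2 + 1.0508) = -2.2508
Step 2: Compute augmented objective.
t*f(x) = 2.35*17.63 = 41.4305
Total = 41.4305 - 2.2508 = 39.1797


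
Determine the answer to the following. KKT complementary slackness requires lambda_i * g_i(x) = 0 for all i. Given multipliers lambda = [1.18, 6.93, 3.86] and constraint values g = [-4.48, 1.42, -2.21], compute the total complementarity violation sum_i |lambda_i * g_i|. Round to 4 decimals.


KKT complementary slackness check:
lambda_1 * g_1 = 1.18 * -4.48 = -5.2864
lambda_2 * g_2 = 6.93 * 1.42 = 9.8406
lambda_3 * g_3 = 3.86 * -2.21 = -8.5306
Total violation = 5.2864 + 9.8406 + 8.5306 = 23.6576


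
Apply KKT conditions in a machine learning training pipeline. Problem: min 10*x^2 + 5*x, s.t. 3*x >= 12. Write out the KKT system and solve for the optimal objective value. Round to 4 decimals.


Step 1: Try lambda = 0 (constraint inactive).
x_unc = -5/(2*10) = -0.25
Check: 3*-0.25 = -0.75 < 12 -- violated!
Step 2: Constraint must be active: 3*x = 12
x* = 12/3 = 4.0
lambda = (2*10*4.0 + 5)/3 = 28.3333
Step 3: Compute optimal value.
f(x*) = 10*4.0^2 + 5*4.0 = 180.0


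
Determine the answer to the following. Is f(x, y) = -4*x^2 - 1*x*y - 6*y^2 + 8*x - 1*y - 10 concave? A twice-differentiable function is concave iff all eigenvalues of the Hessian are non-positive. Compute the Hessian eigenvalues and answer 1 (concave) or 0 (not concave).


The Hessian of f(x,y) = -4*x^2 - 1*x*y - 6*y^2 + 8*x - 1*y - 10 is:
H = [[-8, -1], [-1, -12]]
Trace = -8 - 12 = -20
Determinant = -8*-12 - (-1)^2 = 95
Discriminant = (-20)^2 - 4*95 = 20.0
Eigenvalues: lambda_1 = -12.2361, lambda_2 = -7.7639
The function is concave.

1


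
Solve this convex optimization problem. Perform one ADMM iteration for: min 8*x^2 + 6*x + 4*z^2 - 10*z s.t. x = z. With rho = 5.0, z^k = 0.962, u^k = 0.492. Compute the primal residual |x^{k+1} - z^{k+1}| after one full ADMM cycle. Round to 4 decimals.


ADMM iteration with rho = 5.0, z^k = 0.962, u^k = 0.492
Step 1: x-update.
Minimize 8*x^2 + 6*x + (5.0/2)*(x - 0.962 + 0.492)^2
FOC: (2*8 + 5.0)*x = -6 + 5.0*(0.962 - 0.492)
x^{k+1} = -0.1738
Step 2: z-update.
Minimize 4*z^2 - 10*z + (5.0/2)*(-0.1738 - z + 0.492)^2
FOC: (2*4 + 5.0)*z = 10 + 5.0*(-0.1738 + 0.492)
z^{k+1} = 0.8916
Step 3: u-update.
u^{k+1} = 0.492 - 0.1738 - 0.8916 = -0.5734
Step 4: Primal residual = |-0.1738 - 0.8916| = 1.0654


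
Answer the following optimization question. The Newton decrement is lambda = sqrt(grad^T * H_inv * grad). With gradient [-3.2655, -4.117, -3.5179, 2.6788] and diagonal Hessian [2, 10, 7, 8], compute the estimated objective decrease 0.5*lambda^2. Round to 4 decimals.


Step 1: H is diagonal, so H^(-1) * g = [-1.6328, -0.4117, -0.5026, 0.3349].
Step 2: g^T H^(-1) g = sum_i g_i^2 / H_ii
  = (-3.2655)^2/2 + (-4.117)^2/10 + (-3.5179)^2/7 + (2.6788)^2/8
  = 5.3317 + 1.695 + 1.7679 + 0.897 = 9.6917
Step 3: Objective decrease = 0.5 * g^T H^(-1) g = 4.8458


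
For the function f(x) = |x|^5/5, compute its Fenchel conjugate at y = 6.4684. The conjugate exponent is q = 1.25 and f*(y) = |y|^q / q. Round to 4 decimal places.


The conjugate exponent q satisfies 1/p + 1/q = 1.
p = 5, so q = 5/(5 - 1) = 1.25
|y|^q = 6.4684^1.25 = 10.3156
f*(6.4684) = 10.3156 / 1.25 = 8.2525


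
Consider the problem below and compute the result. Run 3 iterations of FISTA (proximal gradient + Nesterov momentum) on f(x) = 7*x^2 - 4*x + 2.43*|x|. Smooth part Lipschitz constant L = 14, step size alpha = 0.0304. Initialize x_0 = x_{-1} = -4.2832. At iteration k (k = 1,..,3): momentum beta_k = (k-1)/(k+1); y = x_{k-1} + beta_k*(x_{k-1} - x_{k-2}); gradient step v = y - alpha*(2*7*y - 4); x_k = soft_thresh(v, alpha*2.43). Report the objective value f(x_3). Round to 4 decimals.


FISTA on f(x) = 7*x^2 - 4*x + 2.43*|x|
L = 14, alpha = 0.0304
Iteration 1: beta = 0.0, y = -4.2832 + 0.0*(-4.2832 + 4.2832) = -4.2832
  grad(y) = -63.9648, v = y - alpha*grad = -2.3387
  prox(v) = soft_thresh(-2.3387, 0.0739) = -2.2648
Iteration 2: beta = 0.3333, y = -2.2648 + 0.3333*(-2.2648 + 4.2832) = -1.592
  grad(y) = -26.288, v = y - alpha*grad = -0.7928
  prox(v) = soft_thresh(-0.7928, 0.0739) = -0.719
Iteration 3: beta = 0.5, y = -0.719 + 0.5*(-0.719 + 2.2648) = 0.0539
  grad(y) = -3.2448, v = y - alpha*grad = 0.1526
  prox(v) = soft_thresh(0.1526, 0.0739) = 0.0787
f(x_3) = 7*0.0787^2 - 4*0.0787 + 2.43*|0.0787| = -0.0802


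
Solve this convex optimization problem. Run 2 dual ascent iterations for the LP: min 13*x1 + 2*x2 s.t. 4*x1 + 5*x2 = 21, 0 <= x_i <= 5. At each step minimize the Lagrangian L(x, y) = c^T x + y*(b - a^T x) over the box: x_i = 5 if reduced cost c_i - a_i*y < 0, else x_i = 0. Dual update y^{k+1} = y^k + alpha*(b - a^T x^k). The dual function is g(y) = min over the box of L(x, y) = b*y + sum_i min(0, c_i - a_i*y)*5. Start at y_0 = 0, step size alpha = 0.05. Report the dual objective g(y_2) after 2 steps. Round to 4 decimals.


Dual ascent for LP: min 13*x1 + 2*x2, 4*x1 + 5*x2 = 21, 0 <= x_i <= 5
Step 1: y^k = 0.0, reduced costs: (13.0, 2.0)
  x^k = (0.0, 0.0), subgradient = b - a^T x = 21.0
  y^{k+1} = 0.0 + 0.05*21.0 = 1.05
Step 2: y^k = 1.05, reduced costs: (8.8, -3.25)
  x^k = (0.0, 5.0), subgradient = b - a^T x = -4.0
  y^{k+1} = 1.05 + 0.05*-4.0 = 0.85
Dual objective at y_2 = 0.85: reduced costs (9.6, -2.25), box minimizer x = (0.0, 5.0)
g(y_2) = b*y + (c1 - a1*y)*x1 + (c2 - a2*y)*x2 = 21*0.85 + 9.6*0.0 + (-2.25)*5.0 = 17.85 + 0.0 - 11.25 = 6.6


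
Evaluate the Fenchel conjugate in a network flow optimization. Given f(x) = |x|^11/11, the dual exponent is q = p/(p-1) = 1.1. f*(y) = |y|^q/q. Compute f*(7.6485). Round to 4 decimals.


The conjugate exponent q satisfies 1/p + 1/q = 1.
p = 11, so q = 11/(11 - 1) = 1.1
|y|^q = 7.6485^1.1 = 9.3742
f*(7.6485) = 9.3742 / 1.1 = 8.522


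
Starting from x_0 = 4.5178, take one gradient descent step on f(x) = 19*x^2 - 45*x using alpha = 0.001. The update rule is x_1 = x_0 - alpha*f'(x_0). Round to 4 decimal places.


We compute the gradient at x_0 and apply the update.
f'(x) = 38*x - 45
f'(4.5178) = 38*4.5178 - 45 = 126.6764
x_1 = 4.5178 - 0.001*126.6764 = 4.3911


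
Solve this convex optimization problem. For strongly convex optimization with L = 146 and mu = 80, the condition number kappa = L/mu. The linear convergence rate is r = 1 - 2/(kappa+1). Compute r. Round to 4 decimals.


Step 1: Compute the condition number.
kappa = L/mu = 146/80 = 1.825
Step 2: Compute the convergence rate.
r = 1 - 2/(kappa + 1) = 1 - 2*mu/(L + mu) = (L - mu)/(L + mu) = 66/226 = 0.292


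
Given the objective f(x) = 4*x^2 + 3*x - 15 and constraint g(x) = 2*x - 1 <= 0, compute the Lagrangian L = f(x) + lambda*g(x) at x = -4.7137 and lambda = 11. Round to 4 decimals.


Step 1: Evaluate f(x).
f(-4.7137) = 4*(-4.7137)^2 + 3*(-4.7137) - 15 = 59.7348
Step 2: Evaluate g(x).
g(-4.7137) = 2*-4.7137 - 1 = -10.4274
Step 3: Compute Lagrangian.
L = 59.7348 + 11*-10.4274 = -54.9666


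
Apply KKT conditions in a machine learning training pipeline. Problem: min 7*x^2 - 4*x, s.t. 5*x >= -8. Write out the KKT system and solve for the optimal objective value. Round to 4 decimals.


Step 1: Try lambda = 0 (constraint inactive).
Stationarity: 2*7*x - 4 = 0
x* = 4/(2*7) = 2/7 = 0.2857 (rounded; the exact value 2/7 is used below)
Check constraint: 5*0.2857 = 1.4285 >= -8 -- satisfied.
Step 2: Compute optimal value.
f(x*) = 7*(2/7)^2 - 4*(2/7) = -0.5714


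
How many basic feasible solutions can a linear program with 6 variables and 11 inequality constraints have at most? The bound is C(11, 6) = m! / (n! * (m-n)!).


Each vertex corresponds to some choice of n active constraints out of m, so the number of vertices is at most C(m, n) = m! / (n!(m-n)!).
m = 11, n = 6
Numerator: 11 * 10 * 9 * 8 * 7 * 6
Denominator: 6! = 720
C(11, 6) = 462


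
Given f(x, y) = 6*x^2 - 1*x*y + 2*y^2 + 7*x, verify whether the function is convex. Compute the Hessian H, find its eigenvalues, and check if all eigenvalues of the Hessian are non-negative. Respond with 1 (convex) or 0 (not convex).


The Hessian of f(x,y) = 6*x^2 - 1*x*y + 2*y^2 + 7*x is:
H = [[12, -1], [-1, 4]]
Trace = 12 + 4 = 16
Determinant = 12*4 - (-1)^2 = 47
Discriminant = (16)^2 - 4*47 = 68.0
Eigenvalues: lambda_1 = 3.8769, lambda_2 = 12.1231
The function is convex.

1


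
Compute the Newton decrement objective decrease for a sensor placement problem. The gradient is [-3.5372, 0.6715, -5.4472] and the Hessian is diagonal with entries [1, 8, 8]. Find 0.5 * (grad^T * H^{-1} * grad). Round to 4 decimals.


Step 1: H is diagonal, so H^(-1) * g = [-3.5372, 0.0839, -0.6809].
Step 2: g^T H^(-1) g = sum_i g_i^2 / H_ii
  = (-3.5372)^2/1 + (0.6715)^2/8 + (-5.4472)^2/8
  = 12.5118 + 0.0564 + 3.709 = 16.2771
Step 3: Objective decrease = 0.5 * g^T H^(-1) g = 8.1386


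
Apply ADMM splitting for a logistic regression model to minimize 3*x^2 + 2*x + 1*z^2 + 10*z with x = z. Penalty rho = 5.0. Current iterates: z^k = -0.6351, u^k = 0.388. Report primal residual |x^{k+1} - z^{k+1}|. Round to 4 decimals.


ADMM iteration with rho = 5.0, z^k = -0.6351, u^k = 0.388
Step 1: x-update.
Minimize 3*x^2 + 2*x + (5.0/2)*(x + 0.6351 + 0.388)^2
FOC: (2*3 + 5.0)*x = -2 + 5.0*(-0.6351 - 0.388)
x^{k+1} = -0.6469
Step 2: z-update.
Minimize 1*z^2 + 10*z + (5.0/2)*(-0.6469 - z + 0.388)^2
FOC: (2*1 + 5.0)*z = -10 + 5.0*(-0.6469 + 0.388)
z^{k+1} = -1.6135
Step 3: u-update.
u^{k+1} = 0.388 - 0.6469 + 1.6135 = 1.3546
Step 4: Primal residual = |-0.6469 + 1.6135| = 0.9666


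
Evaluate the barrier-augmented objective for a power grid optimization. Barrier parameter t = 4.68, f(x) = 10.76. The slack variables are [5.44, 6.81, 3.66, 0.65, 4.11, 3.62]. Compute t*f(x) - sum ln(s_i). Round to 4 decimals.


Step 1: Compute log-barrier.
ln values: [1.6938, 1.9184, 1.2975, -0.4308, 1.4134, 1.2865]
phi = -(1.6938 + 1.9184 + 1.2975 - 0.4308 + 1.4134 + 1.2865) = -7.1787
Step 2: Compute augmented objective.
t*f(x) = 4.68*10.76 = 50.3568
Total = 50.3568 - 7.1787 = 43.1781


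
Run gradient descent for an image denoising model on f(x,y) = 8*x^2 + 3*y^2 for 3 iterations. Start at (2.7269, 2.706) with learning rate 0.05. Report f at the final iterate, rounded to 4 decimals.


Gradient descent on f(x,y) = 8*x^2 + 3*y^2.
Starting point: (2.7269, 2.706), alpha = 0.05
Step 1: grad_x = 2*8*2.7269 = 43.6304, grad_y = 2*3*2.706 = 16.236
  x_1 = 2.7269 - 0.05*43.6304 = 0.5454
  y_1 = 2.706 - 0.05*16.236 = 1.8942
Step 2: grad_x = 2*8*0.5454 = 8.7261, grad_y = 2*3*1.8942 = 11.3652
  x_2 = 0.5454 - 0.05*8.7261 = 0.1091
  y_2 = 1.8942 - 0.05*11.3652 = 1.3259
Step 3: grad_x = 2*8*0.1091 = 1.7452, grad_y = 2*3*1.3259 = 7.9556
  x_3 = 0.1091 - 0.05*1.7452 = 0.0218
  y_3 = 1.3259 - 0.05*7.9556 = 0.9282
f(0.0218, 0.9282) = 8*0.0218^2 + 3*0.9282^2 = 2.5882


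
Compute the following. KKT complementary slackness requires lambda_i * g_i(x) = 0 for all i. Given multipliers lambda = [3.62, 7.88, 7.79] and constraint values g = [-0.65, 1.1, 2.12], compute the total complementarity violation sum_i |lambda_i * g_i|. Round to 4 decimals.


KKT complementary slackness check:
lambda_1 * g_1 = 3.62 * -0.65 = -2.353
lambda_2 * g_2 = 7.88 * 1.1 = 8.668
lambda_3 * g_3 = 7.79 * 2.12 = 16.5148
Total violation = 2.353 + 8.668 + 16.5148 = 27.5358


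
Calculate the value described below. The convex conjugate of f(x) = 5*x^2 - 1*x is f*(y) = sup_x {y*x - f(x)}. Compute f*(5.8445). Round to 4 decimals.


f*(y) = sup_x {y*x - a*x^2 - b*x} = sup_x {(y-b)*x - a*x^2}
FOC: (y - b) - 2a*x = 0 => x* = (y - b)/(2a)
x* = (5.8445 + 1)/(2*5) = 0.6845
f*(5.8445) = (y-b)^2/(4a) = (5.8445 + 1)^2/(4*5)
= 46.8472/20 = 2.3424


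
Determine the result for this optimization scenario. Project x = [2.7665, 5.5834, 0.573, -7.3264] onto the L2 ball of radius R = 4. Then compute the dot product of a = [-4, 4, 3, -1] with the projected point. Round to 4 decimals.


Step 1: Compute ||x|| (intermediates to 6 decimals).
||x|| = sqrt(2.7665^2 + 5.5834^2 + 0.573^2 + (-7.3264)^2) = 9.634954
Step 2: Project.
Since ||x|| > R, scale = R/||x|| = 4/9.634954 = 0.415155, proj(x) = scale * x
proj(x) = [1.148526, 2.317976, 0.237884, -3.041592]
Step 3: Dot product.
a^T * proj(x) = -4*1.148526 + 4*2.317976 + 3*0.237884 - 1*(-3.041592) = 8.433


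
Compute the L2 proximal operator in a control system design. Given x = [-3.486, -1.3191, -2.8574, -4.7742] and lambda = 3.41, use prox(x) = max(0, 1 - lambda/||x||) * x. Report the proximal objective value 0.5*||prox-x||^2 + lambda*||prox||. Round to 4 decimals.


Step 1: Compute ||x||.
||x|| = 6.697
Step 2: Compute scaling factor.
scale = max(0, 1 - 3.41/6.697) = 0.4908
Step 3: prox(x) = [-1.711, -0.6474, -1.4025, -2.3433]
||prox(x)|| = 3.287
Step 4: Proximal objective.
0.5*||prox-x||^2 = 5.8141
lambda*||prox|| = 11.2087
Total = 17.0228


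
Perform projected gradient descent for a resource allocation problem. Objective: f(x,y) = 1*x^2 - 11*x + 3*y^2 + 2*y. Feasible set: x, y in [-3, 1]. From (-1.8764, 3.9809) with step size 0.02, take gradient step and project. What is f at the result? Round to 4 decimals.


Step 1: Compute gradient at (-1.8764, 3.9809).
grad_x = 2*1*-1.8764 - 11 = -14.7528
grad_y = 2*3*3.9809 + 2 = 25.8854
Step 2: Gradient step.
x_raw = -1.8764 - 0.02*-14.7528 = -1.5813
y_raw = 3.9809 - 0.02*25.8854 = 3.4632
Step 3: Project onto [-3, 1].
x_proj = clip(-1.5813) = -1.5813
y_proj = clip(3.4632) = 1.0
Step 4: Evaluate f.
f(-1.5813, 1.0) = 24.8954


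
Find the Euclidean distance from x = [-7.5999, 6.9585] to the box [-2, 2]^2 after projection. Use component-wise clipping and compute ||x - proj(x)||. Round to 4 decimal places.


Project each component onto [-2, 2].
clip(-7.5999) = -2.0, clip(6.9585) = 2.0
Projection = [-2.0, 2.0]
Squared diffs: [31.3589, 24.5867]
Distance = sqrt(55.9456) = 7.4797


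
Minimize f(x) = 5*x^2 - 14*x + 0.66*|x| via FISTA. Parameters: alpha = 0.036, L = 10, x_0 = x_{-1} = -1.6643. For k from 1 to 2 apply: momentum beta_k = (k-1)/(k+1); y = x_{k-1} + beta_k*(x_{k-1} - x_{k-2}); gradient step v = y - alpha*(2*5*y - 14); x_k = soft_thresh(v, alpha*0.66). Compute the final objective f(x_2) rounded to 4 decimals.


FISTA on f(x) = 5*x^2 - 14*x + 0.66*|x|
L = 10, alpha = 0.036
Iteration 1: beta = 0.0, y = -1.6643 + 0.0*(-1.6643 + 1.6643) = -1.6643
  grad(y) = -30.643, v = y - alpha*grad = -0.5612
  prox(v) = soft_thresh(-0.5612, 0.0238) = -0.5374
Iteration 2: beta = 0.3333, y = -0.5374 + 0.3333*(-0.5374 + 1.6643) = -0.1618
  grad(y) = -15.6176, v = y - alpha*grad = 0.4005
  prox(v) = soft_thresh(0.4005, 0.0238) = 0.3767
f(x_2) = 5*0.3767^2 - 14*0.3767 + 0.66*|0.3767| = -4.3158


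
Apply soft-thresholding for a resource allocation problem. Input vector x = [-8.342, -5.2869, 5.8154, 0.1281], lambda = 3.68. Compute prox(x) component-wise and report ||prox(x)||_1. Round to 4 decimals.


Soft-thresholding with lambda = 3.68:
prox(-8.342) = sign(-8.342)*max(|-8.342| - 3.68, 0) = -4.662
prox(-5.2869) = sign(-5.2869)*max(|-5.2869| - 3.68, 0) = -1.6069
prox(5.8154) = sign(5.8154)*max(|5.8154| - 3.68, 0) = 2.1354
prox(0.1281) = sign(0.1281)*max(|0.1281| - 3.68, 0) = 0.0
prox(x) = [-4.662, -1.6069, 2.1354, 0.0]
||prox(x)||_1 = 4.662 + 1.6069 + 2.1354 + 0.0 = 8.4043


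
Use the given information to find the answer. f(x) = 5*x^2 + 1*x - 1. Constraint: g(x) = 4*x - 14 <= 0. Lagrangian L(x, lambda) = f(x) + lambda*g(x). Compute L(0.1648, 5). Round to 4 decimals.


Step 1: Evaluate f(x).
f(0.1648) = 5*0.1648^2 + 1*0.1648 - 1 = -0.6994
Step 2: Evaluate g(x).
g(0.1648) = 4*0.1648 - 14 = -13.3408
Step 3: Compute Lagrangian.
L = -0.6994 + 5*-13.3408 = -67.4034


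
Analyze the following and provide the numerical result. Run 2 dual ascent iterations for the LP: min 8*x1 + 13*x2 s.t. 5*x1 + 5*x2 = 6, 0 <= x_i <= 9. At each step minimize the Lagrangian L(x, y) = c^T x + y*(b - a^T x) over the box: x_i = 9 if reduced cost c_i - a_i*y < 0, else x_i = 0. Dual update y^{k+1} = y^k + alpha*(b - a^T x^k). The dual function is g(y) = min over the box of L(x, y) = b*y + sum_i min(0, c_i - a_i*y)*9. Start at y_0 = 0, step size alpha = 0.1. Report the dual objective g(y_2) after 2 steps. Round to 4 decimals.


Dual ascent for LP: min 8*x1 + 13*x2, 5*x1 + 5*x2 = 6, 0 <= x_i <= 9
Step 1: y^k = 0.0, reduced costs: (8.0, 13.0)
  x^k = (0.0, 0.0), subgradient = b - a^T x = 6.0
  y^{k+1} = 0.0 + 0.1*6.0 = 0.6
Step 2: y^k = 0.6, reduced costs: (5.0, 10.0)
  x^k = (0.0, 0.0), subgradient = b - a^T x = 6.0
  y^{k+1} = 0.6 + 0.1*6.0 = 1.2
Dual objective at y_2 = 1.2: reduced costs (2.0, 7.0), box minimizer x = (0.0, 0.0)
g(y_2) = b*y + (c1 - a1*y)*x1 + (c2 - a2*y)*x2 = 6*1.2 + 2.0*0.0 + 7.0*0.0 = 7.2 + 0.0 + 0.0 = 7.2


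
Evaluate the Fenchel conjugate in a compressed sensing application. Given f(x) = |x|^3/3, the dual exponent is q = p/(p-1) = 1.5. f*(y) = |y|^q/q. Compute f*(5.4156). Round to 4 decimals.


The conjugate exponent q satisfies 1/p + 1/q = 1.
p = 3, so q = 3/(3 - 1) = 1.5
|y|^q = 5.4156^1.5 = 12.6029
f*(5.4156) = 12.6029 / 1.5 = 8.4019


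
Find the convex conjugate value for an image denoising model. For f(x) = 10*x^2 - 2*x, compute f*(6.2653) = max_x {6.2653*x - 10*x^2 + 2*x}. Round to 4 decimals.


f*(y) = sup_x {y*x - a*x^2 - b*x} = sup_x {(y-b)*x - a*x^2}
FOC: (y - b) - 2a*x = 0 => x* = (y - b)/(2a)
x* = (6.2653 + 2)/(2*10) = 0.4133
f*(6.2653) = (y-b)^2/(4a) = (6.2653 + 2)^2/(4*10)
= 68.3152/40 = 1.7079


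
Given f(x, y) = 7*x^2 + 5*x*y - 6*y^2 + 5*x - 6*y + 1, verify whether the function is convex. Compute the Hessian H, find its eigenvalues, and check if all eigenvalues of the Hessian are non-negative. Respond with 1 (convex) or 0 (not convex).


The Hessian of f(x,y) = 7*x^2 + 5*x*y - 6*y^2 + 5*x - 6*y + 1 is:
H = [[14, 5], [5, -12]]
Trace = 14 - 12 = 2
Determinant = 14*-12 - (5)^2 = -193
Discriminant = (2)^2 - 4*-193 = 776.0
Eigenvalues: lambda_1 = -12.9284, lambda_2 = 14.9284
The function is not convex.

0


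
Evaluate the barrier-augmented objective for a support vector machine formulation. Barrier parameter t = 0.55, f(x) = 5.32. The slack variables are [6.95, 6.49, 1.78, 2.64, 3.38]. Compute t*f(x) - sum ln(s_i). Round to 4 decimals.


Step 1: Compute log-barrier.
ln values: [1.9387, 1.8703, 0.5766, 0.9708, 1.2179]
phi = -(1.9387 + 1.8703 + 0.5766 + 0.9708 + 1.2179) = -6.5743
Step 2: Compute augmented objective.
t*f(x) = 0.55*5.32 = 2.926
Total = 2.926 - 6.5743 = -3.6483


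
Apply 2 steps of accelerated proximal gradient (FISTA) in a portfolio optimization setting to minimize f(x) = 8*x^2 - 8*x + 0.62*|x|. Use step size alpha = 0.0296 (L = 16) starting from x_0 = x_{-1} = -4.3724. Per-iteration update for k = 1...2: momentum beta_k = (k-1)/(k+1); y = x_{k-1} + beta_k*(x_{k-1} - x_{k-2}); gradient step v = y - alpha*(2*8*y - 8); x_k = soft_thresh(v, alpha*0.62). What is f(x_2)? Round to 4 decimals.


FISTA on f(x) = 8*x^2 - 8*x + 0.62*|x|
L = 16, alpha = 0.0296
Iteration 1: beta = 0.0, y = -4.3724 + 0.0*(-4.3724 + 4.3724) = -4.3724
  grad(y) = -77.9584, v = y - alpha*grad = -2.0648
  prox(v) = soft_thresh(-2.0648, 0.0184) = -2.0465
Iteration 2: beta = 0.3333, y = -2.0465 + 0.3333*(-2.0465 + 4.3724) = -1.2712
  grad(y) = -28.3388, v = y - alpha*grad = -0.4323
  prox(v) = soft_thresh(-0.4323, 0.0184) = -0.414
f(x_2) = 8*(-0.414)^2 - 8*(-0.414) + 0.62*|-0.414| = 4.9397


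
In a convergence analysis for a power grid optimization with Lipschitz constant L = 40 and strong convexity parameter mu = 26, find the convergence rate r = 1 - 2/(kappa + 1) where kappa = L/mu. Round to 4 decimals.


Step 1: Compute the condition number.
kappa = L/mu = 40/26 = 1.5385
Step 2: Compute the convergence rate.
r = 1 - 2/(kappa + 1) = 1 - 2*mu/(L + mu) = (L - mu)/(L + mu) = 14/66 = 0.2121


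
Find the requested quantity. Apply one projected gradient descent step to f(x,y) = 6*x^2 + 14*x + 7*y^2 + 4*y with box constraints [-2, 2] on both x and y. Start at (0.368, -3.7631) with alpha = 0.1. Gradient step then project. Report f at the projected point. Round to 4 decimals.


Step 1: Compute gradient at (0.368, -3.7631).
grad_x = 2*6*0.368 + 14 = 18.416
grad_y = 2*7*-3.7631 + 4 = -48.6834
Step 2: Gradient step.
x_raw = 0.368 - 0.1*18.416 = -1.4736
y_raw = -3.7631 - 0.1*-48.6834 = 1.1052
Step 3: Project onto [-2, 2].
x_proj = clip(-1.4736) = -1.4736
y_proj = clip(1.1052) = 1.1052
Step 4: Evaluate f.
f(-1.4736, 1.1052) = 5.3704


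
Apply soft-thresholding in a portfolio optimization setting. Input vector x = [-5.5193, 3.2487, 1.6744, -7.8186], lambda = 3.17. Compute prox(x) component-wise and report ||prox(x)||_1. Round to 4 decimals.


Soft-thresholding with lambda = 3.17:
prox(-5.5193) = sign(-5.5193)*max(|-5.5193| - 3.17, 0) = -2.3493
prox(3.2487) = sign(3.2487)*max(|3.2487| - 3.17, 0) = 0.0787
prox(1.6744) = sign(1.6744)*max(|1.6744| - 3.17, 0) = 0.0
prox(-7.8186) = sign(-7.8186)*max(|-7.8186| - 3.17, 0) = -4.6486
prox(x) = [-2.3493, 0.0787, 0.0, -4.6486]
||prox(x)||_1 = 2.3493 + 0.0787 + 0.0 + 4.6486 = 7.0766


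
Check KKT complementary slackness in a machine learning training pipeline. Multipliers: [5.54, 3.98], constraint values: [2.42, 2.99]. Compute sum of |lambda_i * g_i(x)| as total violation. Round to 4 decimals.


KKT complementary slackness check:
lambda_1 * g_1 = 5.54 * 2.42 = 13.4068
lambda_2 * g_2 = 3.98 * 2.99 = 11.9002
Total violation = 13.4068 + 11.9002 = 25.307


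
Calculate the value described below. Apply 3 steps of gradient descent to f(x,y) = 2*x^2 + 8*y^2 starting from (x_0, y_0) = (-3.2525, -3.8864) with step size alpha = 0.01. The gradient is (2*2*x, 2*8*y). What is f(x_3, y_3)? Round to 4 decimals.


Gradient descent on f(x,y) = 2*x^2 + 8*y^2.
Starting point: (-3.2525, -3.8864), alpha = 0.01
Step 1: grad_x = 2*2*-3.2525 = -13.01, grad_y = 2*8*-3.8864 = -62.1824
  x_1 = -3.2525 - 0.01*-13.01 = -3.1224
  y_1 = -3.8864 - 0.01*-62.1824 = -3.2646
Step 2: grad_x = 2*2*-3.1224 = -12.4896, grad_y = 2*8*-3.2646 = -52.2332
  x_2 = -3.1224 - 0.01*-12.4896 = -2.9975
  y_2 = -3.2646 - 0.01*-52.2332 = -2.7422
Step 3: grad_x = 2*2*-2.9975 = -11.99, grad_y = 2*8*-2.7422 = -43.8759
  x_3 = -2.9975 - 0.01*-11.99 = -2.8776
  y_3 = -2.7422 - 0.01*-43.8759 = -2.3035
f(-2.8776, -2.3035) = 2*(-2.8776)^2 + 8*(-2.3035)^2 = 59.0095


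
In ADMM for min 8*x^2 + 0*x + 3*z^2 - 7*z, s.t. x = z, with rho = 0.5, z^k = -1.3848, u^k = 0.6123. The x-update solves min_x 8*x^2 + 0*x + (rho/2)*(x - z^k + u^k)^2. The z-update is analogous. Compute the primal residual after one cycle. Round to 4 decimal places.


ADMM iteration with rho = 0.5, z^k = -1.3848, u^k = 0.6123
Step 1: x-update.
Minimize 8*x^2 + 0*x + (0.5/2)*(x + 1.3848 + 0.6123)^2
FOC: (2*8 + 0.5)*x = 0 + 0.5*(-1.3848 - 0.6123)
x^{k+1} = -0.0605
Step 2: z-update.
Minimize 3*z^2 - 7*z + (0.5/2)*(-0.0605 - z + 0.6123)^2
FOC: (2*3 + 0.5)*z = 7 + 0.5*(-0.0605 + 0.6123)
z^{k+1} = 1.1194
Step 3: u-update.
u^{k+1} = 0.6123 - 0.0605 - 1.1194 = -0.5676
Step 4: Primal residual = |-0.0605 - 1.1194| = 1.1799


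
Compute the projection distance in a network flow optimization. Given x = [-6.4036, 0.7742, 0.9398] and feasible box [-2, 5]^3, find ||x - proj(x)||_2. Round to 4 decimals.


Project each component onto [-2, 5].
clip(-6.4036) = -2.0, clip(0.7742) = 0.7742, clip(0.9398) = 0.9398
Projection = [-2.0, 0.7742, 0.9398]
Squared diffs: [19.3917, 0.0, 0.0]
Distance = sqrt(19.3917) = 4.4036


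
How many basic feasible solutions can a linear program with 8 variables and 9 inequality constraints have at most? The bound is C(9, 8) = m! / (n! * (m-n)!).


Each vertex corresponds to some choice of n active constraints out of m, so the number of vertices is at most C(m, n) = m! / (n!(m-n)!).
m = 9, n = 8
Numerator: 9 * 8 * 7 * 6 * 5 * 4 * 3 * 2
Denominator: 8! = 40320
C(9, 8) = 9


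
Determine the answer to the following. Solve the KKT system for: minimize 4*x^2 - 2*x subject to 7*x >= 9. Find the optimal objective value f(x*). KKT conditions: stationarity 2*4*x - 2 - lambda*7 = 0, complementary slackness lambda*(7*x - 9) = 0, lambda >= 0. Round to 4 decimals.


Step 1: Try lambda = 0 (constraint inactive).
x_unc = 2/(2*4) = 0.25
Check: 7*0.25 = 1.75 < 9 -- violated!
Step 2: Constraint must be active: 7*x = 9
x* = 9/7 = 1.2857 (rounded; the exact value 9/7 is used below)
lambda = (2*4*(9/7) - 2)/7 = 1.1837
Step 3: Compute optimal value.
f(x*) = 4*(9/7)^2 - 2*(9/7) = 4.0408


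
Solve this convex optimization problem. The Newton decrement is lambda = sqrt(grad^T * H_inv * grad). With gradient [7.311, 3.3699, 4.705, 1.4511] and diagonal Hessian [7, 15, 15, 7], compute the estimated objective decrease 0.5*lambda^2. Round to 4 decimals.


Step 1: H is diagonal, so H^(-1) * g = [1.0444, 0.2247, 0.3137, 0.2073].
Step 2: g^T H^(-1) g = sum_i g_i^2 / H_ii
  = (7.311)^2/7 + (3.3699)^2/15 + (4.705)^2/15 + (1.4511)^2/7
  = 7.6358 + 0.7571 + 1.4758 + 0.3008 = 10.1695
Step 3: Objective decrease = 0.5 * g^T H^(-1) g = 5.0848


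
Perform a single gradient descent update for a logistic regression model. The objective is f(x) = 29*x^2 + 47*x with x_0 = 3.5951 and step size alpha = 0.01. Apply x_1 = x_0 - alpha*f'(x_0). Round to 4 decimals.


We compute the gradient at x_0 and apply the update.
f'(x) = 58*x + 47
f'(3.5951) = 58*3.5951 + 47 = 255.5158
x_1 = 3.5951 - 0.01*255.5158 = 1.0399


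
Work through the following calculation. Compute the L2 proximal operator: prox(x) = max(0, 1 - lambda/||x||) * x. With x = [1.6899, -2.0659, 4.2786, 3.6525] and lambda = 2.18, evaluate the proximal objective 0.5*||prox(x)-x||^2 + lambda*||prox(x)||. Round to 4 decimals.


Step 1: Compute ||x||.
||x|| = 6.2266
Step 2: Compute scaling factor.
scale = max(0, 1 - 2.18/6.2266) = 0.6499
Step 3: prox(x) = [1.0983, -1.3426, 2.7806, 2.3737]
||prox(x)|| = 4.0466
Step 4: Proximal objective.
0.5*||prox-x||^2 = 2.3762
lambda*||prox|| = 8.8216
Total = 11.1978


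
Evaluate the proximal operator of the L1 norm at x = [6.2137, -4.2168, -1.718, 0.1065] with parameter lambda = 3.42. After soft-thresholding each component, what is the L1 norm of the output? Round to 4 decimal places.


Soft-thresholding with lambda = 3.42:
prox(6.2137) = sign(6.2137)*max(|6.2137| - 3.42, 0) = 2.7937
prox(-4.2168) = sign(-4.2168)*max(|-4.2168| - 3.42, 0) = -0.7968
prox(-1.718) = sign(-1.718)*max(|-1.718| - 3.42, 0) = 0.0
prox(0.1065) = sign(0.1065)*max(|0.1065| - 3.42, 0) = 0.0
prox(x) = [2.7937, -0.7968, 0.0, 0.0]
||prox(x)||_1 = 2.7937 + 0.7968 + 0.0 + 0.0 = 3.5905


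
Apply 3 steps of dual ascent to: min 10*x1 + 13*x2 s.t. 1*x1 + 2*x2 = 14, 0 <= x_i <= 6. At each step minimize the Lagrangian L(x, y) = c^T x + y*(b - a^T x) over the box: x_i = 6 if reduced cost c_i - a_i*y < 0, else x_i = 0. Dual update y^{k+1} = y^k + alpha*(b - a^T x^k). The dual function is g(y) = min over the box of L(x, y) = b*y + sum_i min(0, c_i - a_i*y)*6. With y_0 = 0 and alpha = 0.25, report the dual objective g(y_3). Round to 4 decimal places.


Dual ascent for LP: min 10*x1 + 13*x2, 1*x1 + 2*x2 = 14, 0 <= x_i <= 6
Step 1: y^k = 0.0, reduced costs: (10.0, 13.0)
  x^k = (0.0, 0.0), subgradient = b - a^T x = 14.0
  y^{k+1} = 0.0 + 0.25*14.0 = 3.5
Step 2: y^k = 3.5, reduced costs: (6.5, 6.0)
  x^k = (0.0, 0.0), subgradient = b - a^T x = 14.0
  y^{k+1} = 3.5 + 0.25*14.0 = 7.0
Step 3: y^k = 7.0, reduced costs: (3.0, -1.0)
  x^k = (0.0, 6.0), subgradient = b - a^T x = 2.0
  y^{k+1} = 7.0 + 0.25*2.0 = 7.5
Dual objective at y_3 = 7.5: reduced costs (2.5, -2.0), box minimizer x = (0.0, 6.0)
g(y_3) = b*y + (c1 - a1*y)*x1 + (c2 - a2*y)*x2 = 14*7.5 + 2.5*0.0 + (-2.0)*6.0 = 105.0 + 0.0 - 12.0 = 93.0


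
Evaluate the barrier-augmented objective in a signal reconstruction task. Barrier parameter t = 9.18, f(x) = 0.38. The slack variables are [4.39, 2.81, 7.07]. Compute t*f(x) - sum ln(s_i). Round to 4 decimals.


Step 1: Compute log-barrier.
ln values: [1.4793, 1.0332, 1.9559]
phi = -(1.4793 + 1.0332 + 1.9559) = -4.4684
Step 2: Compute augmented objective.
t*f(x) = 9.18*0.38 = 3.4884
Total = 3.4884 - 4.4684 = -0.98


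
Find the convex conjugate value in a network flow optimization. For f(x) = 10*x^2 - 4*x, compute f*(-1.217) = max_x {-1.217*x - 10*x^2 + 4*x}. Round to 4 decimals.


f*(y) = sup_x {y*x - a*x^2 - b*x} = sup_x {(y-b)*x - a*x^2}
FOC: (y - b) - 2a*x = 0 => x* = (y - b)/(2a)
x* = (-1.217 + 4)/(2*10) = 0.1392
f*(-1.217) = (y-b)^2/(4a) = (-1.217 + 4)^2/(4*10)
= 7.7451/40 = 0.1936
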